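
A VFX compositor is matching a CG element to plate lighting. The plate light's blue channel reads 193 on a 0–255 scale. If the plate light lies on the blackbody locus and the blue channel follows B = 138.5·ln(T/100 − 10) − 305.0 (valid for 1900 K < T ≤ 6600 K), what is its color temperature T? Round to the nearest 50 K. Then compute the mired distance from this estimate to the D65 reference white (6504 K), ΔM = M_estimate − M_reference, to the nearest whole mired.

+61 mireds

ln(t − 10) = (193 + 305.0) / 138.5 = 3.5957.
t − 10 = e^3.5957 = 36.440, so t = 46.440.
T = 100·t = 4644 K → 4650 K to the nearest 50 K.
M_estimate = 10⁶/4650 = 215.05; M_reference = 10⁶/6504 = 153.75.
ΔM = 215.05 − 153.75 = 61.30 → +61 mireds.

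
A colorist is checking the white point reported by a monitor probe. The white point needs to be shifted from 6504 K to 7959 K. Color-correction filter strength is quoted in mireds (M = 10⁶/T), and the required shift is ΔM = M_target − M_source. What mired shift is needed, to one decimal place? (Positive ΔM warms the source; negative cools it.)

M_source = 10⁶/6504 = 153.752; M_target = 10⁶/7959 = 125.644.
ΔM = 125.644 − 153.752 = -28.108 → -28.1 mireds, a cooling shift.

-28.1 mireds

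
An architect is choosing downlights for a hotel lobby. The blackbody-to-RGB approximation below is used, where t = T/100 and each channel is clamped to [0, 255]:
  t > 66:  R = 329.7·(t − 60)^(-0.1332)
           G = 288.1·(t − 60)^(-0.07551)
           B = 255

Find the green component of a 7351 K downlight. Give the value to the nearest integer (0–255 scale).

237

t = 7351/100 = 73.51; the t > 66 branch applies.
G = 288.1·(73.51 − 60)^(-0.07551) = 288.1·13.51^(-0.07551) = 288.1·0.82153 = 236.683.
Rounded: 237.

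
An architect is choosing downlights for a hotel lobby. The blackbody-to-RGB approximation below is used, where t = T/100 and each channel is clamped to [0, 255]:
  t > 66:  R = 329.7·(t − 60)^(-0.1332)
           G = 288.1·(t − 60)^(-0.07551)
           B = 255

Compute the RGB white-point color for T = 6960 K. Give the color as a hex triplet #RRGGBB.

#F4F3FF

t = 6960/100 = 69.6; the t > 66 branch applies.
R = 329.7·(69.6 − 60)^(-0.1332) = 329.7·9.6^(-0.1332) = 329.7·0.73988 = 243.939.
G = 288.1·(69.6 − 60)^(-0.07551) = 288.1·9.6^(-0.07551) = 288.1·0.84300 = 242.869.
B = 255 by definition for t > 66.
Rounded: (244, 243, 255).
In hex: #F4F3FF.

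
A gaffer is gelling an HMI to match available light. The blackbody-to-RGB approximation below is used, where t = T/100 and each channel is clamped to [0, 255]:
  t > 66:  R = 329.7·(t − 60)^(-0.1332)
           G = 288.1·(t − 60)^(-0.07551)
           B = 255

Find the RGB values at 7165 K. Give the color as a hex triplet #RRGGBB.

t = 7165/100 = 71.65; the t > 66 branch applies.
R = 329.7·(71.65 − 60)^(-0.1332) = 329.7·11.65^(-0.1332) = 329.7·0.72105 = 237.730.
G = 288.1·(71.65 − 60)^(-0.07551) = 288.1·11.65^(-0.07551) = 288.1·0.83077 = 239.345.
B = 255 by definition for t > 66.
Rounded: (238, 239, 255).
In hex: #EEEFFF.

#EEEFFF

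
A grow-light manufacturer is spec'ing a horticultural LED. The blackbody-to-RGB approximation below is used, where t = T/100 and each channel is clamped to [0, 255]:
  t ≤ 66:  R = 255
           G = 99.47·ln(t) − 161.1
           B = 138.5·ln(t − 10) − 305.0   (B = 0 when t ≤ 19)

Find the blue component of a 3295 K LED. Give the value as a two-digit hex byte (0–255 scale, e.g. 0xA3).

0x81

t = 3295/100 = 32.95; the t ≤ 66 branch applies.
B = 138.5·ln(32.95 − 10) − 305.0 = 138.5·ln 22.95 − 305.0 = 138.5·3.1333 − 305.0 = 128.965.
Rounded: 129; in hex, 0x81.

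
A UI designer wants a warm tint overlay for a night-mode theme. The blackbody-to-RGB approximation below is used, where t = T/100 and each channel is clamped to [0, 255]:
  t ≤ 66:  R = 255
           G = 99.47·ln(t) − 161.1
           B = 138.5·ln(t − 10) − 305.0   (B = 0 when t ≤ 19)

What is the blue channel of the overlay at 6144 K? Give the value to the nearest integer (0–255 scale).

t = 6144/100 = 61.44; the t ≤ 66 branch applies.
B = 138.5·ln(61.44 − 10) − 305.0 = 138.5·ln 51.44 − 305.0 = 138.5·3.9404 − 305.0 = 240.748.
Rounded: 241.

241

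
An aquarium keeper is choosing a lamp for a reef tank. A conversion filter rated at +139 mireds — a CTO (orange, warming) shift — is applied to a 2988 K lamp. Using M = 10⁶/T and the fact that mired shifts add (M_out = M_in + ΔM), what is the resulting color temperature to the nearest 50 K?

2100 K

M_in = 10⁶/2988 = 334.67 mireds.
M_out = 334.67 + (+139) = 473.67 mireds.
T_out = 10⁶/473.67 = 2111.2 K → 2100 K.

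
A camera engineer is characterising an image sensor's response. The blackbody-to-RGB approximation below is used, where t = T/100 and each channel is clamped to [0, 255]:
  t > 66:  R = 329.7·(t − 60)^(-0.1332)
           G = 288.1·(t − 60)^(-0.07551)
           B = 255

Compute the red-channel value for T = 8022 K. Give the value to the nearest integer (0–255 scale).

t = 8022/100 = 80.22; the t > 66 branch applies.
R = 329.7·(80.22 − 60)^(-0.1332) = 329.7·20.22^(-0.1332) = 329.7·0.66999 = 220.897.
Rounded: 221.

221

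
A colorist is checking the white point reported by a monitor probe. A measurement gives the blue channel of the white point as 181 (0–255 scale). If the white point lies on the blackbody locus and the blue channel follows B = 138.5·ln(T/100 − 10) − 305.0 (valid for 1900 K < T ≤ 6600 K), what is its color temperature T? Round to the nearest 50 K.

4350 K

ln(t − 10) = (181 + 305.0) / 138.5 = 3.5090.
t − 10 = e^3.5090 = 33.416, so t = 43.416.
T = 100·t = 4342 K → 4350 K to the nearest 50 K.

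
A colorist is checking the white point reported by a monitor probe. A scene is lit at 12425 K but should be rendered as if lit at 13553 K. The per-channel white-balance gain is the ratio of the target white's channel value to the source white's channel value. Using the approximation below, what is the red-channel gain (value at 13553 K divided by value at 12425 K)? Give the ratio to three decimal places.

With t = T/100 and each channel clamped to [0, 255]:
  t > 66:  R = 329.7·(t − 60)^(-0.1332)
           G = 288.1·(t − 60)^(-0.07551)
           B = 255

At 12425 K (t = 124.25):
  R = 329.7·(124.25 − 60)^(-0.1332) = 329.7·64.25^(-0.1332) = 329.7·0.57437 = 189.370.
At 13553 K (t = 135.53):
  R = 329.7·(135.53 − 60)^(-0.1332) = 329.7·75.53^(-0.1332) = 329.7·0.56213 = 185.333.
Gain = 185.333 / 189.370 = 0.9787 → 0.979.

0.979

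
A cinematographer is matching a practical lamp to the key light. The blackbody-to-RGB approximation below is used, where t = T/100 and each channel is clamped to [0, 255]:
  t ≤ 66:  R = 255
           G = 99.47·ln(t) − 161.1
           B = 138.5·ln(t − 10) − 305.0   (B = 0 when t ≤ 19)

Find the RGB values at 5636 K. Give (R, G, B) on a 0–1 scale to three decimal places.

t = 5636/100 = 56.36; the t ≤ 66 branch applies.
R = 255 by definition for t ≤ 66.
G = 99.47·ln 56.36 − 161.1 = 99.47·4.0318 − 161.1 = 239.939.
B = 138.5·ln(56.36 − 10) − 305.0 = 138.5·ln 46.36 − 305.0 = 138.5·3.8364 − 305.0 = 226.347.
Dividing each by 255: (1.0000, 0.9409, 0.8876) → (1.000, 0.941, 0.888).

(1.000, 0.941, 0.888)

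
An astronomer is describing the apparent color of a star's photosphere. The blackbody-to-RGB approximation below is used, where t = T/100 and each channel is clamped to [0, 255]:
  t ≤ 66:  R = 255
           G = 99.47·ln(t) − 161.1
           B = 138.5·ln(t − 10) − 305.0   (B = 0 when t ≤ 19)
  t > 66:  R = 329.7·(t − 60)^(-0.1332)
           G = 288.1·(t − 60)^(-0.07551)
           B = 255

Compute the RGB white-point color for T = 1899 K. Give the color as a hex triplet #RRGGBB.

t = 1899/100 = 18.99; the t ≤ 66 branch applies.
R = 255 by definition for t ≤ 66.
G = 99.47·ln 18.99 − 161.1 = 99.47·2.9439 − 161.1 = 131.731.
t = 18.99 ≤ 19, so B = 0.
Rounded: (255, 132, 0).
In hex: #FF8400.

#FF8400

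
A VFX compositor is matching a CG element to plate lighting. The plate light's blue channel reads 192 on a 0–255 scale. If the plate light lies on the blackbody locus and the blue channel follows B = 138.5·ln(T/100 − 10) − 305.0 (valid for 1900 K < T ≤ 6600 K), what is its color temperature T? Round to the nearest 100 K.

ln(t − 10) = (192 + 305.0) / 138.5 = 3.5884.
t − 10 = e^3.5884 = 36.178, so t = 46.178.
T = 100·t = 4618 K → 4600 K to the nearest 100 K.

4600 K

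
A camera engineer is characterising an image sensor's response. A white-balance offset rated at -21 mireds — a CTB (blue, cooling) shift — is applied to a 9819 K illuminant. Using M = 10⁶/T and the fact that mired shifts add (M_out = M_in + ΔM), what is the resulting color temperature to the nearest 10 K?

12370 K

M_in = 10⁶/9819 = 101.84 mireds.
M_out = 101.84 + (-21) = 80.84 mireds.
T_out = 10⁶/80.84 = 12369.6 K → 12370 K.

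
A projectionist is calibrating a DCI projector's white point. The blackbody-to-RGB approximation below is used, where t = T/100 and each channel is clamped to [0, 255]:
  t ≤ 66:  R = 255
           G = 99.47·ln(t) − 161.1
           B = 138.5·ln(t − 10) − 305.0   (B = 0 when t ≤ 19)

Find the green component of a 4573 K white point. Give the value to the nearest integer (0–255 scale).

t = 4573/100 = 45.73; the t ≤ 66 branch applies.
G = 99.47·ln 45.73 − 161.1 = 99.47·3.8228 − 161.1 = 219.149.
Rounded: 219.

219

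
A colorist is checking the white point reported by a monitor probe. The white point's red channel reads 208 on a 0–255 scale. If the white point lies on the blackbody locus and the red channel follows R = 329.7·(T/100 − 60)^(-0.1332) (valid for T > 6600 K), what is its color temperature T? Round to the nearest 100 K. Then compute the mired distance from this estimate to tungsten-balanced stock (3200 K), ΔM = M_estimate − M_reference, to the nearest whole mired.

(t − 60)^(-0.1332) = 208/329.7 = 0.63088.
t − 60 = 0.63088^(1/-0.1332) = 0.63088^(-7.508) = 31.763, so t = 91.763.
T = 100·t = 9176 K → 9200 K to the nearest 100 K.
M_estimate = 10⁶/9200 = 108.70; M_reference = 10⁶/3200 = 312.50.
ΔM = 108.70 − 312.50 = -203.80 → -204 mireds.

-204 mireds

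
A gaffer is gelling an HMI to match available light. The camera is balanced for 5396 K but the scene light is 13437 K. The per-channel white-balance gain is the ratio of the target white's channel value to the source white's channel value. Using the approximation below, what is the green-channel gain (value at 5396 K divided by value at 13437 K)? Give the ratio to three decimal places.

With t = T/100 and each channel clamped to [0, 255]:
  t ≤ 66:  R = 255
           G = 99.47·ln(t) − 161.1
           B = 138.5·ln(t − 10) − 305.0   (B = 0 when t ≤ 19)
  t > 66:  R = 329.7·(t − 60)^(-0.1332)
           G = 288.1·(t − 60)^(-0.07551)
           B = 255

1.132

At 13437 K (t = 134.37):
  G = 288.1·(134.37 − 60)^(-0.07551) = 288.1·74.37^(-0.07551) = 288.1·0.72226 = 208.082.
At 5396 K (t = 53.96):
  G = 99.47·ln 53.96 − 161.1 = 99.47·3.9882 − 161.1 = 235.611.
Gain = 235.611 / 208.082 = 1.1323 → 1.132.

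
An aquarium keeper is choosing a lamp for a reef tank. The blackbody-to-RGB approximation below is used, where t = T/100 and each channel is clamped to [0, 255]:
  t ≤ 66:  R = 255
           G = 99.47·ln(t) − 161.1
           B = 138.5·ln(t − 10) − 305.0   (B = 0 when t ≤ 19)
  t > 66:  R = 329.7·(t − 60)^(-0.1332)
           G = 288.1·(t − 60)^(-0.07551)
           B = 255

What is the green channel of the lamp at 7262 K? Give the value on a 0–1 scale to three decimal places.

0.933

t = 7262/100 = 72.62; the t > 66 branch applies.
G = 288.1·(72.62 − 60)^(-0.07551) = 288.1·12.62^(-0.07551) = 288.1·0.82577 = 237.904.
On a 0–1 scale: 237.904/255 = 0.9330 → 0.933.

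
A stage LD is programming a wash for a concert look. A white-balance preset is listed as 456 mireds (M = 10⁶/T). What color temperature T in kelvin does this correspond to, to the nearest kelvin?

2193 K

T = 10⁶ / 456 = 2192.98 K → 2193 K.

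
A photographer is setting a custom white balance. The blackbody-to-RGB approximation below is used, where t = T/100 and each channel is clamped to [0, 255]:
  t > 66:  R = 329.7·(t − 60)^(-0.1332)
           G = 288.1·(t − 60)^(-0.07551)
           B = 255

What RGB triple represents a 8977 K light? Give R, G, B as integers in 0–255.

R=210, G=223, B=255

t = 8977/100 = 89.77; the t > 66 branch applies.
R = 329.7·(89.77 − 60)^(-0.1332) = 329.7·29.77^(-0.1332) = 329.7·0.63635 = 209.803.
G = 288.1·(89.77 − 60)^(-0.07551) = 288.1·29.77^(-0.07551) = 288.1·0.77395 = 222.976.
B = 255 by definition for t > 66.
Rounded: (210, 223, 255).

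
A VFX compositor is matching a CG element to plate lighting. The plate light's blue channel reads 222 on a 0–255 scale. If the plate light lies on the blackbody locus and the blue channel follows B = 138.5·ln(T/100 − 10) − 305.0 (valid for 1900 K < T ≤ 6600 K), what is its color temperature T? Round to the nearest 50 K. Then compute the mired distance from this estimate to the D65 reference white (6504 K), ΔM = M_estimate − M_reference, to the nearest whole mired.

ln(t − 10) = (222 + 305.0) / 138.5 = 3.8051.
t − 10 = e^3.8051 = 44.928, so t = 54.928.
T = 100·t = 5493 K → 5500 K to the nearest 50 K.
M_estimate = 10⁶/5500 = 181.82; M_reference = 10⁶/6504 = 153.75.
ΔM = 181.82 − 153.75 = 28.07 → +28 mireds.

+28 mireds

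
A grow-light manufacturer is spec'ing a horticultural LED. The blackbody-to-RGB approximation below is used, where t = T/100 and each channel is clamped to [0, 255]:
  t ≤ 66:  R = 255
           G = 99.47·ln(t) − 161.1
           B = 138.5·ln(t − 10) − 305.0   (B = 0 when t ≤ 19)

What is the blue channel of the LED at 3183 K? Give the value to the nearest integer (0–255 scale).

t = 3183/100 = 31.83; the t ≤ 66 branch applies.
B = 138.5·ln(31.83 − 10) − 305.0 = 138.5·ln 21.83 − 305.0 = 138.5·3.0833 − 305.0 = 122.035.
Rounded: 122.

122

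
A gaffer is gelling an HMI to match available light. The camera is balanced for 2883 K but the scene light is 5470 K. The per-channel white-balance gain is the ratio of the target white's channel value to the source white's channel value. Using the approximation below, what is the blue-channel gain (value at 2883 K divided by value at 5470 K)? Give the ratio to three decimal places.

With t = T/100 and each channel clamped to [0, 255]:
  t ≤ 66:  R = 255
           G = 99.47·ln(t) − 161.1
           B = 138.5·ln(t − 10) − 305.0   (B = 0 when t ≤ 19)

0.459

At 5470 K (t = 54.7):
  B = 138.5·ln(54.7 − 10) − 305.0 = 138.5·ln 44.7 − 305.0 = 138.5·3.8000 − 305.0 = 221.296.
At 2883 K (t = 28.83):
  B = 138.5·ln(28.83 − 10) − 305.0 = 138.5·ln 18.83 − 305.0 = 138.5·2.9355 − 305.0 = 101.560.
Gain = 101.560 / 221.296 = 0.4589 → 0.459.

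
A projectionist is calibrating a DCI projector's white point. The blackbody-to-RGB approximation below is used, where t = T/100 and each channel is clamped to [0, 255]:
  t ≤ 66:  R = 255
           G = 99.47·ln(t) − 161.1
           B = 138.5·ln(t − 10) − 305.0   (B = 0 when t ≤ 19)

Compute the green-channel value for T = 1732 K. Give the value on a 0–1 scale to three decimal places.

t = 1732/100 = 17.32; the t ≤ 66 branch applies.
G = 99.47·ln 17.32 − 161.1 = 99.47·2.8519 − 161.1 = 122.575.
On a 0–1 scale: 122.575/255 = 0.4807 → 0.481.

0.481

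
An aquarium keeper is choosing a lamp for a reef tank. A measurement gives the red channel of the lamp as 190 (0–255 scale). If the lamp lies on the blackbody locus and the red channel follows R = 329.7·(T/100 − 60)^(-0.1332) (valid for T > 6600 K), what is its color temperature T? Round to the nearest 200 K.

12200 K

(t − 60)^(-0.1332) = 190/329.7 = 0.57628.
t − 60 = 0.57628^(1/-0.1332) = 0.57628^(-7.508) = 62.667, so t = 122.667.
T = 100·t = 12267 K → 12200 K to the nearest 200 K.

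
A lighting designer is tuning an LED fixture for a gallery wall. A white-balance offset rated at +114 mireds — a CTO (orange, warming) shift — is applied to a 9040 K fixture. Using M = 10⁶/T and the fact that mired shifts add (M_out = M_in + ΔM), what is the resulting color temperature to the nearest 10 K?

4450 K

M_in = 10⁶/9040 = 110.62 mireds.
M_out = 110.62 + (+114) = 224.62 mireds.
T_out = 10⁶/224.62 = 4452.0 K → 4450 K.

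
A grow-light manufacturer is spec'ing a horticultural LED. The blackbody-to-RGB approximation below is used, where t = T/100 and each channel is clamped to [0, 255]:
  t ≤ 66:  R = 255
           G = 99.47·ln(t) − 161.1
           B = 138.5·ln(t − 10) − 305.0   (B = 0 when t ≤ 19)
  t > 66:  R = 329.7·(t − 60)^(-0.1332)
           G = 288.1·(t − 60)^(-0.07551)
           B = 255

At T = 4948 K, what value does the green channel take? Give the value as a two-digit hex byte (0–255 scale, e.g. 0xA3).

t = 4948/100 = 49.48; the t ≤ 66 branch applies.
G = 99.47·ln 49.48 − 161.1 = 99.47·3.9016 − 161.1 = 226.989.
Rounded: 227; in hex, 0xE3.

0xE3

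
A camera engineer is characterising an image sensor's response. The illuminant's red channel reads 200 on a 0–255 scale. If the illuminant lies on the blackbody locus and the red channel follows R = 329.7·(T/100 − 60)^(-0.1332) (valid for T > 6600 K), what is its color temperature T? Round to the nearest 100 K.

(t − 60)^(-0.1332) = 200/329.7 = 0.60661.
t − 60 = 0.60661^(1/-0.1332) = 0.60661^(-7.508) = 42.638, so t = 102.638.
T = 100·t = 10264 K → 10300 K to the nearest 100 K.

10300 K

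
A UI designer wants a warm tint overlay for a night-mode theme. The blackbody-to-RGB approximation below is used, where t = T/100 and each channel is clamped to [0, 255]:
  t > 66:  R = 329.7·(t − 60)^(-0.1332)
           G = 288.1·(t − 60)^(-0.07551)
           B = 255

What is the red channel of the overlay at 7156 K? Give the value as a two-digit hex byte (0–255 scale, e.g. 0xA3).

t = 7156/100 = 71.56; the t > 66 branch applies.
R = 329.7·(71.56 − 60)^(-0.1332) = 329.7·11.56^(-0.1332) = 329.7·0.72180 = 237.976.
Rounded: 238; in hex, 0xEE.

0xEE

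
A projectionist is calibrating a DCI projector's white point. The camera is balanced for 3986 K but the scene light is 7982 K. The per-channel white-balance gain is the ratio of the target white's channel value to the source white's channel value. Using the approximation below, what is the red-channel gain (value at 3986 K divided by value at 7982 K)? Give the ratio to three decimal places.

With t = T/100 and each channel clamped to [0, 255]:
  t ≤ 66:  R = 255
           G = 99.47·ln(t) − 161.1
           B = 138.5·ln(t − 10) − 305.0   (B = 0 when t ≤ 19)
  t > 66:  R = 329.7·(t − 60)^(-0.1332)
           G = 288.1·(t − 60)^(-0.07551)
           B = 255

1.151

At 7982 K (t = 79.82):
  R = 329.7·(79.82 − 60)^(-0.1332) = 329.7·19.82^(-0.1332) = 329.7·0.67178 = 221.485.
At 3986 K (t = 39.86):
  R = 255 by definition for t ≤ 66.
Gain = 255.000 / 221.485 = 1.1513 → 1.151.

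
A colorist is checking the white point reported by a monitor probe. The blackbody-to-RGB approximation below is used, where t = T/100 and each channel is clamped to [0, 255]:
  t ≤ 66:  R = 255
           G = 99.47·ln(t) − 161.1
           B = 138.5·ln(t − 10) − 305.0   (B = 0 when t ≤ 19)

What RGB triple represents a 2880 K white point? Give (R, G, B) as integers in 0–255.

(255, 173, 101)

t = 2880/100 = 28.8; the t ≤ 66 branch applies.
R = 255 by definition for t ≤ 66.
G = 99.47·ln 28.8 − 161.1 = 99.47·3.3604 − 161.1 = 173.157.
B = 138.5·ln(28.8 − 10) − 305.0 = 138.5·ln 18.8 − 305.0 = 138.5·2.9339 − 305.0 = 101.339.
Rounded: (255, 173, 101).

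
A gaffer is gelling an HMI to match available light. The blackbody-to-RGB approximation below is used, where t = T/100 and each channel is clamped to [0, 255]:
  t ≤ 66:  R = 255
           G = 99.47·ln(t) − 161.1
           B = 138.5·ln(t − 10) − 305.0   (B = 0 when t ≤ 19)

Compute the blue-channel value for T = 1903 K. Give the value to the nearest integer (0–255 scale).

t = 1903/100 = 19.03; the t ≤ 66 branch applies.
B = 138.5·ln(19.03 − 10) − 305.0 = 138.5·ln 9.03 − 305.0 = 138.5·2.2006 − 305.0 = -0.223 → clamped to 0.
Rounded: 0.

0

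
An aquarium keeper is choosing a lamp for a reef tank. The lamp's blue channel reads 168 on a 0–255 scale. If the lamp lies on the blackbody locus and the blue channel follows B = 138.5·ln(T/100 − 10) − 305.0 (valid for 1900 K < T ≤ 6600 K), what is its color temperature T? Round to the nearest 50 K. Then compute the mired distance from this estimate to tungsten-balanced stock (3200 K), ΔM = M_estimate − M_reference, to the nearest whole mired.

ln(t − 10) = (168 + 305.0) / 138.5 = 3.4152.
t − 10 = e^3.4152 = 30.422, so t = 40.422.
T = 100·t = 4042 K → 4050 K to the nearest 50 K.
M_estimate = 10⁶/4050 = 246.91; M_reference = 10⁶/3200 = 312.50.
ΔM = 246.91 − 312.50 = -65.59 → -66 mireds.

-66 mireds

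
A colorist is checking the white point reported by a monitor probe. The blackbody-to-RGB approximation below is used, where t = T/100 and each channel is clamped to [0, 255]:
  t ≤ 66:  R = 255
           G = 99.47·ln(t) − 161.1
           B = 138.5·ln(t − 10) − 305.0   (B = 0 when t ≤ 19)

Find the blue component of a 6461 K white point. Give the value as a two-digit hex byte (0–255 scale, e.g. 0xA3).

0xF9

t = 6461/100 = 64.61; the t ≤ 66 branch applies.
B = 138.5·ln(64.61 − 10) − 305.0 = 138.5·ln 54.61 − 305.0 = 138.5·4.0002 − 305.0 = 249.030.
Rounded: 249; in hex, 0xF9.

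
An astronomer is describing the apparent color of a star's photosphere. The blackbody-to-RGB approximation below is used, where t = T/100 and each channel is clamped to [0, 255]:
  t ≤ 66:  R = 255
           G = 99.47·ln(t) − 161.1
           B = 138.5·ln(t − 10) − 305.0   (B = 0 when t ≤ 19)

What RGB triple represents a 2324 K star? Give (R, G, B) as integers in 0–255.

t = 2324/100 = 23.24; the t ≤ 66 branch applies.
R = 255 by definition for t ≤ 66.
G = 99.47·ln 23.24 − 161.1 = 99.47·3.1459 − 161.1 = 151.820.
B = 138.5·ln(23.24 − 10) − 305.0 = 138.5·ln 13.24 − 305.0 = 138.5·2.5832 − 305.0 = 52.779.
Rounded: (255, 152, 53).

(255, 152, 53)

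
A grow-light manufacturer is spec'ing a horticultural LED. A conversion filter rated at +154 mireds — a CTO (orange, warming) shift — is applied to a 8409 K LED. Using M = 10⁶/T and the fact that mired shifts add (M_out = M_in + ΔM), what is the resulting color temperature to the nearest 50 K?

M_in = 10⁶/8409 = 118.92 mireds.
M_out = 118.92 + (+154) = 272.92 mireds.
T_out = 10⁶/272.92 = 3664.1 K → 3650 K.

3650 K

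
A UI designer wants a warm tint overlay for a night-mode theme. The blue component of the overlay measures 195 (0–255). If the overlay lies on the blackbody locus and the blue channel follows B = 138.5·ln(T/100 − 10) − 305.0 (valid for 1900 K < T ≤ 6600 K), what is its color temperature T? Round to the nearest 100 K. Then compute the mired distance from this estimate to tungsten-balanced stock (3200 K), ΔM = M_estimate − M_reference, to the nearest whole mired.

-100 mireds

ln(t − 10) = (195 + 305.0) / 138.5 = 3.6101.
t − 10 = e^3.6101 = 36.970, so t = 46.970.
T = 100·t = 4697 K → 4700 K to the nearest 100 K.
M_estimate = 10⁶/4700 = 212.77; M_reference = 10⁶/3200 = 312.50.
ΔM = 212.77 − 312.50 = -99.73 → -100 mireds.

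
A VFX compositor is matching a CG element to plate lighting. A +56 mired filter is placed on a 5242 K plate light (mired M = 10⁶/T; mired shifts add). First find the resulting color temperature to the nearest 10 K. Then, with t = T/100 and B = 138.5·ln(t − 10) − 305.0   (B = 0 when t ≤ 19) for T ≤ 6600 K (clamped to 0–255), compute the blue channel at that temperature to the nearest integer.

M_in = 10⁶/5242 = 190.77; M_out = 190.77 + (+56) = 246.77.
T_out = 10⁶/246.77 = 4052.4 K → 4050 K; t = 40.5.
B = 138.5·ln(40.5 − 10) − 305.0 = 138.5·ln 30.5 − 305.0 = 138.5·3.4177 − 305.0 = 168.355.
Rounded: 168.

168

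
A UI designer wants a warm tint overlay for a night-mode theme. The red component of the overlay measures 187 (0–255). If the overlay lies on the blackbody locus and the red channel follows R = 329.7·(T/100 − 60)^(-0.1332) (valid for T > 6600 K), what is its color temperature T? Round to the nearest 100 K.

(t − 60)^(-0.1332) = 187/329.7 = 0.56718.
t − 60 = 0.56718^(1/-0.1332) = 0.56718^(-7.508) = 70.620, so t = 130.620.
T = 100·t = 13062 K → 13100 K to the nearest 100 K.

13100 K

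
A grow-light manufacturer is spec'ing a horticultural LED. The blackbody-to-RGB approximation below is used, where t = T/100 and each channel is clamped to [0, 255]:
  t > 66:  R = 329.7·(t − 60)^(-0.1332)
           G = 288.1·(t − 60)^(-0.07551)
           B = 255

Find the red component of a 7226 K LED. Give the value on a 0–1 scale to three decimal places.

t = 7226/100 = 72.26; the t > 66 branch applies.
R = 329.7·(72.26 − 60)^(-0.1332) = 329.7·12.26^(-0.1332) = 329.7·0.71616 = 236.120.
On a 0–1 scale: 236.120/255 = 0.9260 → 0.926.

0.926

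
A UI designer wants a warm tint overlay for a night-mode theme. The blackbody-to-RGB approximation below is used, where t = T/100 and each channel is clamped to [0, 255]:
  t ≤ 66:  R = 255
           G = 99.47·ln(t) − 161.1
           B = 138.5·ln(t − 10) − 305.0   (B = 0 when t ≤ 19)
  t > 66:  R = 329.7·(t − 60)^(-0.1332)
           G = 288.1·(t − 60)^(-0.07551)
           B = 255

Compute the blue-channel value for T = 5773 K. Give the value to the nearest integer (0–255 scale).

230

t = 5773/100 = 57.73; the t ≤ 66 branch applies.
B = 138.5·ln(57.73 − 10) − 305.0 = 138.5·ln 47.73 − 305.0 = 138.5·3.8656 − 305.0 = 230.380.
Rounded: 230.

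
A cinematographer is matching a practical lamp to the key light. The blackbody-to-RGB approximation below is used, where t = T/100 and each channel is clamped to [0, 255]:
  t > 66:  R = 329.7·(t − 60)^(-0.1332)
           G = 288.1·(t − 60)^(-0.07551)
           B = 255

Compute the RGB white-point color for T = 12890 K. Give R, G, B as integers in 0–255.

R=188, G=209, B=255

t = 12890/100 = 128.9; the t > 66 branch applies.
R = 329.7·(128.9 − 60)^(-0.1332) = 329.7·68.9^(-0.1332) = 329.7·0.56905 = 187.615.
G = 288.1·(128.9 − 60)^(-0.07551) = 288.1·68.9^(-0.07551) = 288.1·0.72643 = 209.286.
B = 255 by definition for t > 66.
Rounded: (188, 209, 255).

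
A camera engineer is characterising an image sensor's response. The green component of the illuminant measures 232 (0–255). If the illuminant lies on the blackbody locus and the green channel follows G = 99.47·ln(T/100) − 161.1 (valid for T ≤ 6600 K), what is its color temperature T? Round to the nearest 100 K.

ln t = (232 + 161.1) / 99.47 = 3.9519.
t = e^3.9519 = 52.036.
T = 100·t = 5204 K → 5200 K to the nearest 100 K.

5200 K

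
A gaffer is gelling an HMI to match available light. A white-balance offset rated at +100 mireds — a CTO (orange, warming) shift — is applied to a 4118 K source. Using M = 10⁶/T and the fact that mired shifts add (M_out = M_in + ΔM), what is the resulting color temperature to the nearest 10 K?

2920 K

M_in = 10⁶/4118 = 242.84 mireds.
M_out = 242.84 + (+100) = 342.84 mireds.
T_out = 10⁶/342.84 = 2916.8 K → 2920 K.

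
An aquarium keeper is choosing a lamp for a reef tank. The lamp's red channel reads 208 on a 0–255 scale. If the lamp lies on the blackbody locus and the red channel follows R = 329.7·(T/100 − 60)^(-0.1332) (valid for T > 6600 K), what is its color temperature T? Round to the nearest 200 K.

(t − 60)^(-0.1332) = 208/329.7 = 0.63088.
t − 60 = 0.63088^(1/-0.1332) = 0.63088^(-7.508) = 31.763, so t = 91.763.
T = 100·t = 9176 K → 9200 K to the nearest 200 K.

9200 K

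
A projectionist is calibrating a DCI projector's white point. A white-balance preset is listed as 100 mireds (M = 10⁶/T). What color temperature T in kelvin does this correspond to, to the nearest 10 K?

T = 10⁶ / 100 = 10000.00 K → 10000 K.

10000 K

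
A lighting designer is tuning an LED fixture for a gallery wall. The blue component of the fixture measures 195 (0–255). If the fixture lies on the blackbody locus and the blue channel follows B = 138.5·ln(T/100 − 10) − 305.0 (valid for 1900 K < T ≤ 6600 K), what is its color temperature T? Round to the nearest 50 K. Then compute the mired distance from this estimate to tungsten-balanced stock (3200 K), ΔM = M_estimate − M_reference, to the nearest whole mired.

ln(t − 10) = (195 + 305.0) / 138.5 = 3.6101.
t − 10 = e^3.6101 = 36.970, so t = 46.970.
T = 100·t = 4697 K → 4700 K to the nearest 50 K.
M_estimate = 10⁶/4700 = 212.77; M_reference = 10⁶/3200 = 312.50.
ΔM = 212.77 − 312.50 = -99.73 → -100 mireds.

-100 mireds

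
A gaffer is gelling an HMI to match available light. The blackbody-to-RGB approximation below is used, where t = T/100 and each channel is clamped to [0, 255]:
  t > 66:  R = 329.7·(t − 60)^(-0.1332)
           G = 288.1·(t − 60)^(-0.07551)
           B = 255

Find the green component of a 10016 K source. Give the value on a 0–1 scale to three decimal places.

t = 10016/100 = 100.16; the t > 66 branch applies.
G = 288.1·(100.16 − 60)^(-0.07551) = 288.1·40.16^(-0.07551) = 288.1·0.75665 = 217.992.
On a 0–1 scale: 217.992/255 = 0.8549 → 0.855.

0.855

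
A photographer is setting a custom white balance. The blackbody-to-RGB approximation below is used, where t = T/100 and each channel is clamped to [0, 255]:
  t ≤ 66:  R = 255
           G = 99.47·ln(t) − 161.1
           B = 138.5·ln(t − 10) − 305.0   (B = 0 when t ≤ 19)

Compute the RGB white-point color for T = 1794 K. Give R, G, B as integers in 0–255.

t = 1794/100 = 17.94; the t ≤ 66 branch applies.
R = 255 by definition for t ≤ 66.
G = 99.47·ln 17.94 − 161.1 = 99.47·2.8870 − 161.1 = 126.073.
t = 17.94 ≤ 19, so B = 0.
Rounded: (255, 126, 0).

R=255, G=126, B=0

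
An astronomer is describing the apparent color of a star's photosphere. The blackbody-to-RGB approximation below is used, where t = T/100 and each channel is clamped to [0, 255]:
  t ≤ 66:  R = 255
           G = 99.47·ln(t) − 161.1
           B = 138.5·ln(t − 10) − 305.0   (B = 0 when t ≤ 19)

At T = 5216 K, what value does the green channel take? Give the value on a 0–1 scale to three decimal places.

t = 5216/100 = 52.16; the t ≤ 66 branch applies.
G = 99.47·ln 52.16 − 161.1 = 99.47·3.9543 − 161.1 = 232.236.
On a 0–1 scale: 232.236/255 = 0.9107 → 0.911.

0.911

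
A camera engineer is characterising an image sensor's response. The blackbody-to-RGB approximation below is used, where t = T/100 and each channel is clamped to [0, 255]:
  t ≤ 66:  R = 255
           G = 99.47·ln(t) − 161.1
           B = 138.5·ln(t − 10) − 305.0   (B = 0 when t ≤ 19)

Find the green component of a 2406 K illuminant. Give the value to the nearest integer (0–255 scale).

155

t = 2406/100 = 24.06; the t ≤ 66 branch applies.
G = 99.47·ln 24.06 − 161.1 = 99.47·3.1806 − 161.1 = 155.269.
Rounded: 155.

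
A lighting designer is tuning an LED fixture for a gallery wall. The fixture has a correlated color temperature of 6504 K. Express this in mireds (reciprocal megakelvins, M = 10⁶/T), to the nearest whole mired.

154 mireds

M = 10⁶ / 6504 = 153.752 → 154 mireds.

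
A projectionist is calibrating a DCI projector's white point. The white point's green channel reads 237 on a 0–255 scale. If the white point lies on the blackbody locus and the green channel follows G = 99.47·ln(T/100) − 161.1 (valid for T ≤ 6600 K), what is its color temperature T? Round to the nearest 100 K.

ln t = (237 + 161.1) / 99.47 = 4.0022.
t = e^4.0022 = 54.719.
T = 100·t = 5472 K → 5500 K to the nearest 100 K.

5500 K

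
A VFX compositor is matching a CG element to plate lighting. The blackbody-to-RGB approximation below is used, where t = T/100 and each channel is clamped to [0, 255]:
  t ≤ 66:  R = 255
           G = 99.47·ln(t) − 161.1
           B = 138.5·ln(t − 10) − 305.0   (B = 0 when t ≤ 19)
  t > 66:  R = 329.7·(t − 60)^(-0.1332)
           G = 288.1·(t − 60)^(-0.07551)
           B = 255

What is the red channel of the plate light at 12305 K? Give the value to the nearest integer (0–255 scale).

t = 12305/100 = 123.05; the t > 66 branch applies.
R = 329.7·(123.05 − 60)^(-0.1332) = 329.7·63.05^(-0.1332) = 329.7·0.57581 = 189.846.
Rounded: 190.

190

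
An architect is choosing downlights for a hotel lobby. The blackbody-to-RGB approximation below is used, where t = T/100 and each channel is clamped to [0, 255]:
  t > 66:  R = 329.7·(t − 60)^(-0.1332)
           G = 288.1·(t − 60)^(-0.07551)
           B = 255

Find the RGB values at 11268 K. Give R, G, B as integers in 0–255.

R=194, G=214, B=255

t = 11268/100 = 112.68; the t > 66 branch applies.
R = 329.7·(112.68 − 60)^(-0.1332) = 329.7·52.68^(-0.1332) = 329.7·0.58976 = 194.445.
G = 288.1·(112.68 − 60)^(-0.07551) = 288.1·52.68^(-0.07551) = 288.1·0.74131 = 213.571.
B = 255 by definition for t > 66.
Rounded: (194, 214, 255).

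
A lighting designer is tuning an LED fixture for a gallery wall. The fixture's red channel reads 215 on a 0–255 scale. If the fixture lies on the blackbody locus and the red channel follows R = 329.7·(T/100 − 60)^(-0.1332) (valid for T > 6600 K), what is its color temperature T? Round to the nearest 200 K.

8400 K

(t − 60)^(-0.1332) = 215/329.7 = 0.65211.
t − 60 = 0.65211^(1/-0.1332) = 0.65211^(-7.508) = 24.774, so t = 84.774.
T = 100·t = 8477 K → 8400 K to the nearest 200 K.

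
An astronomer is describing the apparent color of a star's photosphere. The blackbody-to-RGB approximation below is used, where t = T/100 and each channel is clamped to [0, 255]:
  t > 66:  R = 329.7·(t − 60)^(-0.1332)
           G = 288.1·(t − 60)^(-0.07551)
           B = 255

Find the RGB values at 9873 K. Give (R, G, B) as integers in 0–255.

(203, 219, 255)

t = 9873/100 = 98.73; the t > 66 branch applies.
R = 329.7·(98.73 − 60)^(-0.1332) = 329.7·38.73^(-0.1332) = 329.7·0.61443 = 202.577.
G = 288.1·(98.73 − 60)^(-0.07551) = 288.1·38.73^(-0.07551) = 288.1·0.75873 = 218.590.
B = 255 by definition for t > 66.
Rounded: (203, 219, 255).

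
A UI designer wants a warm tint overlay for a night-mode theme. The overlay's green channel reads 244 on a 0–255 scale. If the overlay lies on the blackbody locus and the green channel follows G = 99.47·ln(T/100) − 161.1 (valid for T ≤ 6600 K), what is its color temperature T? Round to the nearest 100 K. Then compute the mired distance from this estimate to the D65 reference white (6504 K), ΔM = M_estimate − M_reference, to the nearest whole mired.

ln t = (244 + 161.1) / 99.47 = 4.0726.
t = e^4.0726 = 58.709.
T = 100·t = 5871 K → 5900 K to the nearest 100 K.
M_estimate = 10⁶/5900 = 169.49; M_reference = 10⁶/6504 = 153.75.
ΔM = 169.49 − 153.75 = 15.74 → +16 mireds.

+16 mireds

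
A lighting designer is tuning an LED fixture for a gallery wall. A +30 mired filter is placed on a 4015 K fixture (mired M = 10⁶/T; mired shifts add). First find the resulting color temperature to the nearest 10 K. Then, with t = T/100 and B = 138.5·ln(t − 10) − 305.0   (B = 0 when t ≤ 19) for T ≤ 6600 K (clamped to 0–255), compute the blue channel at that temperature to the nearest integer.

145

M_in = 10⁶/4015 = 249.07; M_out = 249.07 + (+30) = 279.07.
T_out = 10⁶/279.07 = 3583.4 K → 3580 K; t = 35.8.
B = 138.5·ln(35.8 − 10) − 305.0 = 138.5·ln 25.8 − 305.0 = 138.5·3.2504 − 305.0 = 145.177.
Rounded: 145.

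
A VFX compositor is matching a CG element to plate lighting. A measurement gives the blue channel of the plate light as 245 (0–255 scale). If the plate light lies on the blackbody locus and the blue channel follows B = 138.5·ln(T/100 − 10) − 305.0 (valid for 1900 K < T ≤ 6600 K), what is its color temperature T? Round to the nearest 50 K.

6300 K

ln(t − 10) = (245 + 305.0) / 138.5 = 3.9711.
t − 10 = e^3.9711 = 53.044, so t = 63.044.
T = 100·t = 6304 K → 6300 K to the nearest 50 K.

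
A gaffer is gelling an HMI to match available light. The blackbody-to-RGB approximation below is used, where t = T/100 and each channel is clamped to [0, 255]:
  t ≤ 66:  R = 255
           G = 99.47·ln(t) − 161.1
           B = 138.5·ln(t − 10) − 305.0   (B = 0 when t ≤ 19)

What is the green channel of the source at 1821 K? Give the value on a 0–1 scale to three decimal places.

0.500

t = 1821/100 = 18.21; the t ≤ 66 branch applies.
G = 99.47·ln 18.21 − 161.1 = 99.47·2.9020 − 161.1 = 127.559.
On a 0–1 scale: 127.559/255 = 0.5002 → 0.500.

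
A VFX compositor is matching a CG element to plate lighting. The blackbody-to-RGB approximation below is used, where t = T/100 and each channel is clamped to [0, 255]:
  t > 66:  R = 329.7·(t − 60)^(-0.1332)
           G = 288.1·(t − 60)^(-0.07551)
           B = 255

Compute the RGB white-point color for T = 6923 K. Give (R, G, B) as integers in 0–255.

t = 6923/100 = 69.23; the t > 66 branch applies.
R = 329.7·(69.23 − 60)^(-0.1332) = 329.7·9.23^(-0.1332) = 329.7·0.74376 = 245.219.
G = 288.1·(69.23 − 60)^(-0.07551) = 288.1·9.23^(-0.07551) = 288.1·0.84551 = 243.591.
B = 255 by definition for t > 66.
Rounded: (245, 244, 255).

(245, 244, 255)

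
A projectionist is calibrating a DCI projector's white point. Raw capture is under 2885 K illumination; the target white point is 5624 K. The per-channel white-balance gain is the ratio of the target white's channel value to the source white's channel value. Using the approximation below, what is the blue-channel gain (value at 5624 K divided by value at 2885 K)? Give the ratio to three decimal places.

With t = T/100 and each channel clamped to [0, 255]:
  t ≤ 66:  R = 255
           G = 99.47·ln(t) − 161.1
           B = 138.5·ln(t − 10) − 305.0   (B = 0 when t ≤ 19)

2.222

At 2885 K (t = 28.85):
  B = 138.5·ln(28.85 − 10) − 305.0 = 138.5·ln 18.85 − 305.0 = 138.5·2.9365 − 305.0 = 101.707.
At 5624 K (t = 56.24):
  B = 138.5·ln(56.24 − 10) − 305.0 = 138.5·ln 46.24 − 305.0 = 138.5·3.8338 − 305.0 = 225.988.
Gain = 225.988 / 101.707 = 2.2219 → 2.222.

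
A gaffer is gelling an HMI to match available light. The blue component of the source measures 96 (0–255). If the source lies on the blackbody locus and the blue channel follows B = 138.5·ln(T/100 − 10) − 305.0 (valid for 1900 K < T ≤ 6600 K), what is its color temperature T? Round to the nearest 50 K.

ln(t − 10) = (96 + 305.0) / 138.5 = 2.8953.
t − 10 = e^2.8953 = 18.089, so t = 28.089.
T = 100·t = 2809 K → 2800 K to the nearest 50 K.

2800 K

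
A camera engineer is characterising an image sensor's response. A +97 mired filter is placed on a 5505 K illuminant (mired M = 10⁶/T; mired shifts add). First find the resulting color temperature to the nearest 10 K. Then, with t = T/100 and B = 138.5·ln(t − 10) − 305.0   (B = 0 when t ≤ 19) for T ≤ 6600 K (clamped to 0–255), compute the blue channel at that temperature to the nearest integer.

146

M_in = 10⁶/5505 = 181.65; M_out = 181.65 + (+97) = 278.65.
T_out = 10⁶/278.65 = 3588.7 K → 3590 K; t = 35.9.
B = 138.5·ln(35.9 − 10) − 305.0 = 138.5·ln 25.9 − 305.0 = 138.5·3.2542 − 305.0 = 145.713.
Rounded: 146.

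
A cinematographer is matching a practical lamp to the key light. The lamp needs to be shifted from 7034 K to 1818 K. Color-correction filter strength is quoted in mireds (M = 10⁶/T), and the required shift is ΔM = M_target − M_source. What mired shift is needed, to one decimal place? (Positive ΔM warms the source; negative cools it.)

M_source = 10⁶/7034 = 142.167; M_target = 10⁶/1818 = 550.055.
ΔM = 550.055 − 142.167 = 407.888 → +407.9 mireds, a warming shift.

+407.9 mireds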